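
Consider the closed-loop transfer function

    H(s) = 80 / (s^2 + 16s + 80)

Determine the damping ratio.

Compare the denominator to the standard form s^2 + 2ζωₙs + ωₙ².
ωₙ² = 80, so ωₙ = √80 ≈ 8.944 rad/s.
2ζωₙ = 16, so ζ = 16/(2·√80) ≈ 0.8944.

ζ ≈ 0.8944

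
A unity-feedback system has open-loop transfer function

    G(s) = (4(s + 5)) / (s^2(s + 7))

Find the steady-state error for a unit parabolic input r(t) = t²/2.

G(s) has 2 poles at the origin.
This is a Type 2 system. Ka = lim_{s→0} s^2·G(s) = 20/7.
e_ss = 1/Ka = 1/(20/7) = 7/20 ≈ 0.3500.

e_ss = 0.3500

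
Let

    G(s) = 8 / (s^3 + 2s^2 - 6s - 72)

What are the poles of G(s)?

The poles are the roots of the denominator s^3 + 2s^2 - 6s - 72 = 0.
Trying s = 4: the polynomial evaluates to 0, so (s - 4) is a factor.
Dividing out leaves s^2 + 6s + 18 = 0.
The quadratic formula then gives s = -3 ± 3j.

s = -3 + 3j, -3 - 3j, 4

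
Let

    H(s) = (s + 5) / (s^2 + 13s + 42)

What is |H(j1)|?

|H(j1)| ≈ 0.1185

Substitute s = j1: numerator = 5 + j1, denominator = 41 + j13.
|H(j1)| = |5 + j1| / |41 + j13| = 5.0990 / 43.012 ≈ 0.1185.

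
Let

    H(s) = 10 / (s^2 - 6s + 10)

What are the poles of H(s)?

The poles are the roots of the denominator s^2 - 6s + 10 = 0.
Using the quadratic formula: s = (6 ± √(-4))/2 = 3 ± 1j.

s = 3 ± j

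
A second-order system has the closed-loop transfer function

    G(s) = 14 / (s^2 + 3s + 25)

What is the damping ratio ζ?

Compare the denominator to the standard form s^2 + 2ζωₙs + ωₙ².
ωₙ² = 25, so ωₙ = 5 rad/s.
2ζωₙ = 3, so ζ = 3/(2·5) = 0.3.
With ζ = 0.3 the response is underdamped.

ζ = 0.3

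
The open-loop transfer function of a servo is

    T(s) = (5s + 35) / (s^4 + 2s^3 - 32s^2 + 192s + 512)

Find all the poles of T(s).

The poles are the roots of the denominator s^4 + 2s^3 - 32s^2 + 192s + 512 = 0.
Trying s = -8: the polynomial evaluates to 0, so (s + 8) is a factor.
Dividing out leaves s^3 - 6s^2 + 16s + 64 = 0.
This factors further as (s^2 - 8s + 32)(s + 2) = 0.

s = 4 ± 4j, -8, -2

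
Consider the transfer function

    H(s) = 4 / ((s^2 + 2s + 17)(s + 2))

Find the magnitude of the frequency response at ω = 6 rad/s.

|H(j6)| ≈ 0.02814

Substitute s = j6: numerator = 4, denominator = -110 - j90.
|H(j6)| = |4| / |-110 - j90| = 4 / 142.13 ≈ 0.02814.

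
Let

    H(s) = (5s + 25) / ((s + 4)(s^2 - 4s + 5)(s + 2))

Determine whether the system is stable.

The poles can be read from the denominator factors: s = -4, 2 + j, 2 - j, -2.
Since the pole(s) at s = 2 ± j lie in the right half-plane, the system is unstable.

unstable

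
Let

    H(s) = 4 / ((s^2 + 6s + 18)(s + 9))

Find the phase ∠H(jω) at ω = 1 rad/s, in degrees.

∠H(j1) ≈ -25.78°

At s = j1: numerator = 4, denominator = 147 + j71.
∠H = ∠num − ∠den = 0° − (25.780°) = -25.78°.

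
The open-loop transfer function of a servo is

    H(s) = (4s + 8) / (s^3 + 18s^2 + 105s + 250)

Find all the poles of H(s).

The poles are the roots of the denominator s^3 + 18s^2 + 105s + 250 = 0.
Trying s = -10: the polynomial evaluates to 0, so (s + 10) is a factor.
Dividing out leaves s^2 + 8s + 25 = 0.
The quadratic formula then gives s = -4 ± 3j.

s = -4 ± 3j, -10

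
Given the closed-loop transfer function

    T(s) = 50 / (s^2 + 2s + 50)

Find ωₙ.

ωₙ ≈ 7.071 rad/s

Compare the denominator to the standard form s^2 + 2ζωₙs + ωₙ².
ωₙ² = 50, so ωₙ = √50 ≈ 7.071 rad/s.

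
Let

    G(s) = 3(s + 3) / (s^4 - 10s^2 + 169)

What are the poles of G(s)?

s = 3 + 2j, 3 - 2j, -3 + 2j, -3 - 2j

The poles are the roots of the denominator s^4 - 10s^2 + 169 = 0.
No real roots exist; factor into two real quadratics: (s^2 - 6s + 13)(s^2 + 6s + 13) = 0.
Each quadratic gives a conjugate pair via the quadratic formula.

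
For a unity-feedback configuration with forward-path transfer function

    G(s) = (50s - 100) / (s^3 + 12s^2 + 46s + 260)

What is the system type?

The denominator has no factor of s at the origin — no free integrator — so this is a Type 0 system.

Type 0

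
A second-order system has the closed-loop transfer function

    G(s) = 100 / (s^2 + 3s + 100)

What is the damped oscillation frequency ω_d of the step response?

Comparing s^2 + 3s + 100 to s^2 + 2ζωₙs + ωₙ²: ωₙ = 10 rad/s and ζ = 3/(2·10) = 0.15.
ζωₙ = 3/2 = 1.5, so ω_d = ωₙ√(1−ζ²) = √(ωₙ² − (ζωₙ)²) = √(100 − 1.5²) = √97.75 ≈ 9.887 rad/s.

ω_d ≈ 9.887 rad/s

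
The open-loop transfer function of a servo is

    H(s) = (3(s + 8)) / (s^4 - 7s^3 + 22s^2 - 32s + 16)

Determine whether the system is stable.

The denominator s^4 - 7s^3 + 22s^2 - 32s + 16 factors as (s^2 - 4s + 8)(s - 2)(s - 1), giving poles at s = 2 ± 2j, 2, 1.
Since the pole(s) at s = 2 + 2j, 2 - 2j, 2, 1 lie in the right half-plane, the system is unstable.

unstable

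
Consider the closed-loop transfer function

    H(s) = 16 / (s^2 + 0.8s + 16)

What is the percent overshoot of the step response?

Comparing s^2 + 0.8s + 16 to s^2 + 2ζωₙs + ωₙ²: ωₙ = 4 rad/s and ζ = 0.8/(2·4) = 0.1.
%OS = 100·exp(−πζ/√(1−ζ²)) = 100·exp(−π·0.1/√(1−0.1²)) ≈ 72.9%.

%OS ≈ 72.9%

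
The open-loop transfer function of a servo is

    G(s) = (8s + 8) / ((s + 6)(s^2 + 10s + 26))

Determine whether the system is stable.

stable

The poles can be read from the denominator factors: s = -6, -5 + j, -5 - j.
Since all poles lie strictly in the left half-plane, the system is stable.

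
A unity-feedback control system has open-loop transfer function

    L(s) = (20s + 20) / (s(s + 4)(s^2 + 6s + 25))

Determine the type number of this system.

Type 1

The denominator has 1 factor of s at the origin (free integrator), so this is a Type 1 system.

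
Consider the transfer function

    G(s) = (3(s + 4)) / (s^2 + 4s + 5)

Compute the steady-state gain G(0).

At s = 0 each factor (s + a) contributes a and each (s^2 + bs + c) contributes c.
G(0) = 3·(4) / ((5)) = 12/5 = 12/5.

G(0) = 12/5 ≈ 2.400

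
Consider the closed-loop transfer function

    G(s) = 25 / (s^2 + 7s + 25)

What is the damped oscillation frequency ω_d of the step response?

ω_d ≈ 3.571 rad/s

Comparing s^2 + 7s + 25 to s^2 + 2ζωₙs + ωₙ²: ωₙ = 5 rad/s and ζ = 7/(2·5) = 0.7.
ζωₙ = 7/2 = 3.5, so ω_d = ωₙ√(1−ζ²) = √(ωₙ² − (ζωₙ)²) = √(25 − 3.5²) = √12.75 ≈ 3.571 rad/s.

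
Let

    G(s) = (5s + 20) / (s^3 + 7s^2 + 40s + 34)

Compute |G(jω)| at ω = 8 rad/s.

Substitute s = j8: numerator = 20 + j40, denominator = -414 - j192.
|G(j8)| = |20 + j40| / |-414 - j192| = 44.721 / 456.36 ≈ 0.09800.

|G(j8)| ≈ 0.09800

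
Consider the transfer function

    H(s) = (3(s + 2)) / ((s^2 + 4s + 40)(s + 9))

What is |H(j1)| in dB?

Substitute s = j1: numerator = 6 + j3, denominator = 347 + j75.
|H(j1)| = |6 + j3| / |347 + j75| = 6.7082 / 355.01 ≈ 0.01890.
In decibels: 20·log₁₀(0.01890) ≈ -34.5 dB.

|H(j1)|_dB ≈ -34.5 dB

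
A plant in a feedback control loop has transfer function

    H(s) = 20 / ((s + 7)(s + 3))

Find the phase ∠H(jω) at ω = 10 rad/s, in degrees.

∠H(j10) ≈ -128.3°

At s = j10: numerator = 20, denominator = -79 + j100.
∠H = ∠num − ∠den = 0° − (128.31°) = -128.3°.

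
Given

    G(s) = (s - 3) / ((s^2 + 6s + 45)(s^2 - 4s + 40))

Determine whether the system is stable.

The poles can be read from the denominator factors: s = -3 ± 6j, 2 ± 6j.
Since the pole(s) at s = 2 ± 6j lie in the right half-plane, the system is unstable.

unstable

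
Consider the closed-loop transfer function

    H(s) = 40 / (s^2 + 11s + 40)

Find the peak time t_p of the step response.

Comparing s^2 + 11s + 40 to s^2 + 2ζωₙs + ωₙ²: ωₙ = √40 ≈ 6.325 rad/s and ζ = 11/(2·√40) ≈ 0.8696.
ζωₙ = 11/2 = 5.5, so ω_d = ωₙ√(1−ζ²) = √(ωₙ² − (ζωₙ)²) = √(40 − 5.5²) = √9.75 ≈ 3.122 rad/s.
t_p = π/ω_d = π/3.122 ≈ 1.006 s.

t_p ≈ 1.006 s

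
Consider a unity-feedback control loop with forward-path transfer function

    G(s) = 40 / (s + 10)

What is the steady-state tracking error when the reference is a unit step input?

e_ss = 0.2000

G(s) has no poles at the origin.
This is a Type 0 system. Kp = lim_{s→0} G(s) = 40/10 = 4.
e_ss = 1/(1 + Kp) = 1/(1 + 4) = 1/5 ≈ 0.2000.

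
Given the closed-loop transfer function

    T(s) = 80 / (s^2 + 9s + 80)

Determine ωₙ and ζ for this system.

ωₙ ≈ 8.944 rad/s, ζ ≈ 0.5031

Compare the denominator to the standard form s^2 + 2ζωₙs + ωₙ².
ωₙ² = 80, so ωₙ = √80 ≈ 8.944 rad/s.
2ζωₙ = 9, so ζ = 9/(2·√80) ≈ 0.5031.
With ζ = 0.5031 the response is underdamped.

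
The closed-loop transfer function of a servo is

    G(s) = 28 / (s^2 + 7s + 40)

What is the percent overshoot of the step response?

%OS ≈ 12.4%

Comparing s^2 + 7s + 40 to s^2 + 2ζωₙs + ωₙ²: ωₙ = √40 ≈ 6.325 rad/s and ζ = 7/(2·√40) ≈ 0.5534.
%OS = 100·exp(−πζ/√(1−ζ²)) = 100·exp(−π·0.5534/√(1−0.5534²)) ≈ 12.4%.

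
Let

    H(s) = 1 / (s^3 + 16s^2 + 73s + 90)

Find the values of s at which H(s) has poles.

The poles are the roots of the denominator s^3 + 16s^2 + 73s + 90 = 0.
Trying s = -5: the polynomial evaluates to 0, so (s + 5) is a factor.
Dividing out leaves s^2 + 11s + 18 = 0.
Factoring the quadratic: (s + 9)(s + 2) = 0.

s = -5, -9, -2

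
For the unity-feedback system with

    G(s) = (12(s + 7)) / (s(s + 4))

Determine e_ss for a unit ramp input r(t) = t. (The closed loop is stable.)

e_ss = 0.04762

G(s) has one pole at the origin.
This is a Type 1 system. Kv = lim_{s→0} s·G(s) = 84/4 = 21.
e_ss = 1/Kv = 1/(21) = 1/21 ≈ 0.04762.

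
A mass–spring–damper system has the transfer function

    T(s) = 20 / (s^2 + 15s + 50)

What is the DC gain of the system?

T(0) = 2/5 ≈ 0.4000

Set s = 0: T(0) = (20) / (50) = 2/5.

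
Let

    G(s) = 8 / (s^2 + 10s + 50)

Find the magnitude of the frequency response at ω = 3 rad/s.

|G(j3)| ≈ 0.1575

Substitute s = j3: numerator = 8, denominator = 41 + j30.
|G(j3)| = |8| / |41 + j30| = 8 / 50.804 ≈ 0.1575.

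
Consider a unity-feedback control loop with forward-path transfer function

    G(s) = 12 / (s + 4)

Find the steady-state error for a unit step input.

G(s) has no poles at the origin.
This is a Type 0 system. Kp = lim_{s→0} G(s) = 12/4 = 3.
e_ss = 1/(1 + Kp) = 1/(1 + 3) = 1/4 ≈ 0.2500.

e_ss = 0.2500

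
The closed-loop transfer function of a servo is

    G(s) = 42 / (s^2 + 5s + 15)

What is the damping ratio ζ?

Compare the denominator to the standard form s^2 + 2ζωₙs + ωₙ².
ωₙ² = 15, so ωₙ = √15 ≈ 3.873 rad/s.
2ζωₙ = 5, so ζ = 5/(2·√15) ≈ 0.6455.
With ζ = 0.6455 the response is underdamped.

ζ ≈ 0.6455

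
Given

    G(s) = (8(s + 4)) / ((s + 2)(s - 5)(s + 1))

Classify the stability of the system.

unstable

The poles can be read from the denominator factors: s = -2, 5, -1.
Since the pole(s) at s = 5 lie in the right half-plane, the system is unstable.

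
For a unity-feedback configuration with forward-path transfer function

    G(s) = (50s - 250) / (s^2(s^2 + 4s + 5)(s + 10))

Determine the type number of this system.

The denominator has 2 factors of s at the origin (free integrators), so this is a Type 2 system.

Type 2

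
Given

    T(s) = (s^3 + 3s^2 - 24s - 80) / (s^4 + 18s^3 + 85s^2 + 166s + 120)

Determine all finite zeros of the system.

Set the numerator to zero: s^3 + 3s^2 - 24s - 80 = 0.
Factoring: (s + 4)^2(s - 5) = 0.

s = -4, 5, -4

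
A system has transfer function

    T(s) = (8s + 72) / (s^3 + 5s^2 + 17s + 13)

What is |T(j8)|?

Substitute s = j8: numerator = 72 + j64, denominator = -307 - j376.
|T(j8)| = |72 + j64| / |-307 - j376| = 96.333 / 485.41 ≈ 0.1985.

|T(j8)| ≈ 0.1985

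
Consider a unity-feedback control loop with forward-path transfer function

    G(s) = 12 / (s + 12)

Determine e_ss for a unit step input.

e_ss = 0.5000

G(s) has no poles at the origin.
This is a Type 0 system. Kp = lim_{s→0} G(s) = 12/12 = 1.
e_ss = 1/(1 + Kp) = 1/(1 + 1) = 1/2 ≈ 0.5000.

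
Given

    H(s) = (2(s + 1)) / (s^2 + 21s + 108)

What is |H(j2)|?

|H(j2)| ≈ 0.03987

Substitute s = j2: numerator = 2 + j4, denominator = 104 + j42.
|H(j2)| = |2 + j4| / |104 + j42| = 4.4721 / 112.16 ≈ 0.03987.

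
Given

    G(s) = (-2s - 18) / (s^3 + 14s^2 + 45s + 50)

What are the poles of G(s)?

The poles are the roots of the denominator s^3 + 14s^2 + 45s + 50 = 0.
Trying s = -10: the polynomial evaluates to 0, so (s + 10) is a factor.
Dividing out leaves s^2 + 4s + 5 = 0.
The quadratic formula then gives s = -2 ± 1j.

s = -10, -2 ± j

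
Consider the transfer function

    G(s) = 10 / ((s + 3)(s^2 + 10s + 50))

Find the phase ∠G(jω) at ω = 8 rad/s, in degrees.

∠G(j8) ≈ -169.4°

At s = j8: numerator = 10, denominator = -682 + j128.
∠G = ∠num − ∠den = 0° − (169.37°) = -169.4°.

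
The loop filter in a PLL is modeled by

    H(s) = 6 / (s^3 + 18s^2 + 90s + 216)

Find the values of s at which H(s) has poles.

The poles are the roots of the denominator s^3 + 18s^2 + 90s + 216 = 0.
Trying s = -12: the polynomial evaluates to 0, so (s + 12) is a factor.
Dividing out leaves s^2 + 6s + 18 = 0.
The quadratic formula then gives s = -3 ± 3j.

s = -3 + 3j, -3 - 3j, -12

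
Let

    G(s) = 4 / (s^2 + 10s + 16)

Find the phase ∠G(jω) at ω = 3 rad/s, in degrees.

∠G(j3) ≈ -76.87°

At s = j3: numerator = 4, denominator = 7 + j30.
∠G = ∠num − ∠den = 0° − (76.866°) = -76.87°.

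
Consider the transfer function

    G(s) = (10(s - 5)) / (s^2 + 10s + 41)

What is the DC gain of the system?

G(0) = -50/41 ≈ -1.220

At s = 0 each factor (s + a) contributes a and each (s^2 + bs + c) contributes c.
G(0) = 10·(-5) / ((41)) = -50/41 = -50/41.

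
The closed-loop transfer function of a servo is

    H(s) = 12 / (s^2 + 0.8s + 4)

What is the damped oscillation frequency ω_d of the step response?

ω_d ≈ 1.960 rad/s

Comparing s^2 + 0.8s + 4 to s^2 + 2ζωₙs + ωₙ²: ωₙ = 2 rad/s and ζ = 0.8/(2·2) = 0.2.
ζωₙ = 0.8/2 = 0.4, so ω_d = ωₙ√(1−ζ²) = √(ωₙ² − (ζωₙ)²) = √(4 − 0.4²) = √3.84 ≈ 1.960 rad/s.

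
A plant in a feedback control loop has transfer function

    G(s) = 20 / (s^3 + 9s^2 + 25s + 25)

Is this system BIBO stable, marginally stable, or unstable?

stable

The denominator s^3 + 9s^2 + 25s + 25 factors as (s^2 + 4s + 5)(s + 5), giving poles at s = -2 ± j, -5.
Since all poles lie strictly in the left half-plane, the system is stable.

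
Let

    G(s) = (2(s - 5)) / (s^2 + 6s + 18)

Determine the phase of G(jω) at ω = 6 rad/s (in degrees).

∠G(j6) ≈ 13.24°

At s = j6: numerator = -10 + j12, denominator = -18 + j36.
∠G = ∠num − ∠den = 129.81° − (116.57°) = 13.24°.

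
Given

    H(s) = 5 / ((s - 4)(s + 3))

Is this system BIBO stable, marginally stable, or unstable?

The poles can be read from the denominator factors: s = 4, -3.
Since the pole(s) at s = 4 lie in the right half-plane, the system is unstable.

unstable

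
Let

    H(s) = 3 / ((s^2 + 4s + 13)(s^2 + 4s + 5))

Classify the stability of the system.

stable

The poles can be read from the denominator factors: s = -2 ± 3j, -2 ± j.
Since all poles lie strictly in the left half-plane, the system is stable.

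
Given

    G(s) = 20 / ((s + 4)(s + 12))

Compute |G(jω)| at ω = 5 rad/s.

|G(j5)| ≈ 0.2403

Substitute s = j5: numerator = 20, denominator = 23 + j80.
|G(j5)| = |20| / |23 + j80| = 20 / 83.241 ≈ 0.2403.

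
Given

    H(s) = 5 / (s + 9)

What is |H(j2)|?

Substitute s = j2: numerator = 5, denominator = 9 + j2.
|H(j2)| = |5| / |9 + j2| = 5 / 9.2195 ≈ 0.5423.

|H(j2)| ≈ 0.5423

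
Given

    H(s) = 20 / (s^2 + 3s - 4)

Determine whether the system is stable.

The denominator s^2 + 3s - 4 factors as (s + 4)(s - 1), giving poles at s = -4, 1.
Since the pole(s) at s = 1 lie in the right half-plane, the system is unstable.

unstable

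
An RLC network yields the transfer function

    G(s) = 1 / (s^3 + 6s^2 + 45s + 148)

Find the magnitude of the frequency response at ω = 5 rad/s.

|G(j5)| ≈ 0.009998

Substitute s = j5: numerator = 1, denominator = -2 + j100.
|G(j5)| = |1| / |-2 + j100| = 1 / 100.02 ≈ 0.009998.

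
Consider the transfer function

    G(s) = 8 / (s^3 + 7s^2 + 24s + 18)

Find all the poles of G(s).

s = -3 ± 3j, -1

The poles are the roots of the denominator s^3 + 7s^2 + 24s + 18 = 0.
Trying s = -1: the polynomial evaluates to 0, so (s + 1) is a factor.
Dividing out leaves s^2 + 6s + 18 = 0.
The quadratic formula then gives s = -3 ± 3j.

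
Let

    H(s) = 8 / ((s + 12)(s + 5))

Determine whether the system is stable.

The poles can be read from the denominator factors: s = -12, -5.
Since all poles lie strictly in the left half-plane, the system is stable.

stable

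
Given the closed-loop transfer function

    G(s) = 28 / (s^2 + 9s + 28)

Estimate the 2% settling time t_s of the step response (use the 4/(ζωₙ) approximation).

Comparing s^2 + 9s + 28 to s^2 + 2ζωₙs + ωₙ²: ωₙ = √28 ≈ 5.292 rad/s and ζ = 9/(2·√28) ≈ 0.8504.
ζωₙ = 9/2 = 4.5, so t_s ≈ 4/(ζωₙ) = 4/4.5 ≈ 0.8889 s.

t_s ≈ 0.8889 s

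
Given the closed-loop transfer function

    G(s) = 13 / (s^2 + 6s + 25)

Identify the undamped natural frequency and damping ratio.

Compare the denominator to the standard form s^2 + 2ζωₙs + ωₙ².
ωₙ² = 25, so ωₙ = 5 rad/s.
2ζωₙ = 6, so ζ = 6/(2·5) = 0.6.
With ζ = 0.6 the response is underdamped.

ωₙ = 5 rad/s, ζ = 0.6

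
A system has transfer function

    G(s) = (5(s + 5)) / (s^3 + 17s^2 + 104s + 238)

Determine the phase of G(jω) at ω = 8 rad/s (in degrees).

∠G(j8) ≈ -101.4°

At s = j8: numerator = 25 + j40, denominator = -850 + j320.
∠G = ∠num − ∠den = 57.995° − (159.37°) = -101.4°.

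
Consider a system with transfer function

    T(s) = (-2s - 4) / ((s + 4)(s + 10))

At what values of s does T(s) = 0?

Set the numerator to zero: -2s - 4 = 0, i.e. -2·(s + 2) = 0.
So s = -2.

s = -2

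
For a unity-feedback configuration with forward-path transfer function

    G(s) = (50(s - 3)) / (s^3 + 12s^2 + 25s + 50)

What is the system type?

Type 0

The denominator has no factor of s at the origin — no free integrator — so this is a Type 0 system.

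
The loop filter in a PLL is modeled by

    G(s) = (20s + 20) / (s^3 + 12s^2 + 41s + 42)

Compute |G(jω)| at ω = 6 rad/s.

Substitute s = j6: numerator = 20 + j120, denominator = -390 + j30.
|G(j6)| = |20 + j120| / |-390 + j30| = 121.66 / 391.15 ≈ 0.3110.

|G(j6)| ≈ 0.3110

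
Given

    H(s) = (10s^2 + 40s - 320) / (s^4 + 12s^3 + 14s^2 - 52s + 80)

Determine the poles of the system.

The poles are the roots of the denominator s^4 + 12s^3 + 14s^2 - 52s + 80 = 0.
Trying s = -4: the polynomial evaluates to 0, so (s + 4) is a factor.
Dividing out leaves s^3 + 8s^2 - 18s + 20 = 0.
This factors further as (s^2 - 2s + 2)(s + 10) = 0.

s = 1 + j, 1 - j, -4, -10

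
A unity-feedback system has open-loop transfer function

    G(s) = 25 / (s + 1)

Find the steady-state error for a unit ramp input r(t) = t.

e_ss = ∞

G(s) has no poles at the origin.
This is a Type 0 system; Kv = lim_{s→0} s·G(s) = 0, so the steady-state error for a ramp input is infinite.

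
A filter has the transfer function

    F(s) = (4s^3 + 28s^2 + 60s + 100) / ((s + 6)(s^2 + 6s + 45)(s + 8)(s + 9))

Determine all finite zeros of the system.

Set the numerator to zero: 4s^3 + 28s^2 + 60s + 100 = 0, i.e. 4·(s^3 + 7s^2 + 15s + 25) = 0.
Factoring: (s^2 + 2s + 5)(s + 5) = 0.

s = -1 + 2j, -1 - 2j, -5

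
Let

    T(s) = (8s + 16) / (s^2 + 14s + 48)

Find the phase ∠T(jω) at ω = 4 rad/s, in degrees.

∠T(j4) ≈ 3.180°

At s = j4: numerator = 16 + j32, denominator = 32 + j56.
∠T = ∠num − ∠den = 63.435° − (60.255°) = 3.180°.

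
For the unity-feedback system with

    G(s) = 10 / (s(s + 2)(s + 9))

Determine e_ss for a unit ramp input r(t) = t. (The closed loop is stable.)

G(s) has one pole at the origin.
This is a Type 1 system. Kv = lim_{s→0} s·G(s) = 10/18 = 5/9.
e_ss = 1/Kv = 1/(5/9) = 9/5 ≈ 1.800.

e_ss = 1.800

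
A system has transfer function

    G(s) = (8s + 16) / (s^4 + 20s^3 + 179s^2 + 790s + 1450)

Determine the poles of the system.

s = -5 + 5j, -5 - 5j, -5 + 2j, -5 - 2j

The poles are the roots of the denominator s^4 + 20s^3 + 179s^2 + 790s + 1450 = 0.
No real roots exist; factor into two real quadratics: (s^2 + 10s + 50)(s^2 + 10s + 29) = 0.
Each quadratic gives a conjugate pair via the quadratic formula.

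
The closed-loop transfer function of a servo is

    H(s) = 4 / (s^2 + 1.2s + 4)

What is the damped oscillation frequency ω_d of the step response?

Comparing s^2 + 1.2s + 4 to s^2 + 2ζωₙs + ωₙ²: ωₙ = 2 rad/s and ζ = 1.2/(2·2) = 0.3.
ζωₙ = 1.2/2 = 0.6, so ω_d = ωₙ√(1−ζ²) = √(ωₙ² − (ζωₙ)²) = √(4 − 0.6²) = √3.64 ≈ 1.908 rad/s.

ω_d ≈ 1.908 rad/s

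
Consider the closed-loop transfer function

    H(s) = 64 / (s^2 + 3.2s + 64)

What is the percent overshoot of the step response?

Comparing s^2 + 3.2s + 64 to s^2 + 2ζωₙs + ωₙ²: ωₙ = 8 rad/s and ζ = 3.2/(2·8) = 0.2.
%OS = 100·exp(−πζ/√(1−ζ²)) = 100·exp(−π·0.2/√(1−0.2²)) ≈ 52.7%.

%OS ≈ 52.7%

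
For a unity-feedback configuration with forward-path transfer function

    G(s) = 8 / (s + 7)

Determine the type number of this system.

Type 0

The denominator has no factor of s at the origin — no free integrator — so this is a Type 0 system.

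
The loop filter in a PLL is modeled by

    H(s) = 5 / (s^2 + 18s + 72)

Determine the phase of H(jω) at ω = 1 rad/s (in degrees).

∠H(j1) ≈ -14.23°

At s = j1: numerator = 5, denominator = 71 + j18.
∠H = ∠num − ∠den = 0° − (14.226°) = -14.23°.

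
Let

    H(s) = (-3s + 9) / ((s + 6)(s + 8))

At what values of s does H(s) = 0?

s = 3

Set the numerator to zero: -3s + 9 = 0, i.e. -3·(s - 3) = 0.
So s = 3.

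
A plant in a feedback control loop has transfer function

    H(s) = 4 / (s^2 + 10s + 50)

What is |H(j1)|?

|H(j1)| ≈ 0.07998

Substitute s = j1: numerator = 4, denominator = 49 + j10.
|H(j1)| = |4| / |49 + j10| = 4 / 50.010 ≈ 0.07998.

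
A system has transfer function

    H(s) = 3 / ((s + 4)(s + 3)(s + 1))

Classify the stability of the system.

stable

The poles can be read from the denominator factors: s = -4, -3, -1.
Since all poles lie strictly in the left half-plane, the system is stable.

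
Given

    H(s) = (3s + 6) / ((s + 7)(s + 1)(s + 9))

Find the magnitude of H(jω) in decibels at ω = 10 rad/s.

|H(j10)|_dB ≈ -34.6 dB

Substitute s = j10: numerator = 6 + j30, denominator = -1637 - j210.
|H(j10)| = |6 + j30| / |-1637 - j210| = 30.594 / 1650.4 ≈ 0.01854.
In decibels: 20·log₁₀(0.01854) ≈ -34.6 dB.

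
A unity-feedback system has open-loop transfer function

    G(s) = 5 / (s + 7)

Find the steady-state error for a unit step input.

e_ss = 0.5833

G(s) has no poles at the origin.
This is a Type 0 system. Kp = lim_{s→0} G(s) = 5/7.
e_ss = 1/(1 + Kp) = 1/(1 + 5/7) = 7/12 ≈ 0.5833.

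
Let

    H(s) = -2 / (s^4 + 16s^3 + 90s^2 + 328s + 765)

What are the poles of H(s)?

s = -9, -1 ± 4j, -5

The poles are the roots of the denominator s^4 + 16s^3 + 90s^2 + 328s + 765 = 0.
Trying s = -9: the polynomial evaluates to 0, so (s + 9) is a factor.
Dividing out leaves s^3 + 7s^2 + 27s + 85 = 0.
This factors further as (s^2 + 2s + 17)(s + 5) = 0.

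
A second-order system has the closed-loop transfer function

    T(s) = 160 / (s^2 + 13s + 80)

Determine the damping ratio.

ζ ≈ 0.7267

Compare the denominator to the standard form s^2 + 2ζωₙs + ωₙ².
ωₙ² = 80, so ωₙ = √80 ≈ 8.944 rad/s.
2ζωₙ = 13, so ζ = 13/(2·√80) ≈ 0.7267.
With ζ = 0.7267 the response is underdamped.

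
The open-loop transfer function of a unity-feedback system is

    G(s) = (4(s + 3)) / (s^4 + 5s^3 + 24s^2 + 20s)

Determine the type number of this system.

The denominator has 1 factor of s at the origin (free integrator), so this is a Type 1 system.

Type 1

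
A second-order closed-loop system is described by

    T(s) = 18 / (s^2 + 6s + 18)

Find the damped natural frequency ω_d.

ω_d = 3 rad/s

Comparing s^2 + 6s + 18 to s^2 + 2ζωₙs + ωₙ²: ωₙ = √18 ≈ 4.243 rad/s and ζ = 6/(2·√18) ≈ 0.7071.
ζωₙ = 6/2 = 3, so ω_d = ωₙ√(1−ζ²) = √(ωₙ² − (ζωₙ)²) = √(18 − 3²) = √9 = 3 rad/s.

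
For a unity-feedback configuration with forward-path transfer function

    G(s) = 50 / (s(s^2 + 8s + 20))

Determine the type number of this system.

Type 1

The denominator has 1 factor of s at the origin (free integrator), so this is a Type 1 system.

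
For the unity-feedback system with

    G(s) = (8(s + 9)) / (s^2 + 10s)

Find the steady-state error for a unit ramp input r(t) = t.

G(s) has one pole at the origin.
This is a Type 1 system. Kv = lim_{s→0} s·G(s) = 72/10 = 36/5.
e_ss = 1/Kv = 1/(36/5) = 5/36 ≈ 0.1389.

e_ss = 0.1389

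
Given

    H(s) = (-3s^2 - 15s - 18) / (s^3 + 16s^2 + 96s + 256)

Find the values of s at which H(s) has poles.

The poles are the roots of the denominator s^3 + 16s^2 + 96s + 256 = 0.
Trying s = -8: the polynomial evaluates to 0, so (s + 8) is a factor.
Dividing out leaves s^2 + 8s + 32 = 0.
The quadratic formula then gives s = -4 ± 4j.

s = -4 + 4j, -4 - 4j, -8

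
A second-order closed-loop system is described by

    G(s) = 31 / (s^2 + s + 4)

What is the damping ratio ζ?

ζ = 0.25

Compare the denominator to the standard form s^2 + 2ζωₙs + ωₙ².
ωₙ² = 4, so ωₙ = 2 rad/s.
2ζωₙ = 1, so ζ = 1/(2·2) = 0.25.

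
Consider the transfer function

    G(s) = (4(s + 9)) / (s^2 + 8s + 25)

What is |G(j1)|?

|G(j1)| ≈ 1.432

Substitute s = j1: numerator = 36 + j4, denominator = 24 + j8.
|G(j1)| = |36 + j4| / |24 + j8| = 36.222 / 25.298 ≈ 1.432.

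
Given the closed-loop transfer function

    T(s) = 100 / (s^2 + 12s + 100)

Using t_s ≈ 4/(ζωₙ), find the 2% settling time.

t_s ≈ 0.6667 s

Comparing s^2 + 12s + 100 to s^2 + 2ζωₙs + ωₙ²: ωₙ = 10 rad/s and ζ = 12/(2·10) = 0.6.
ζωₙ = 12/2 = 6, so t_s ≈ 4/(ζωₙ) = 4/6 ≈ 0.6667 s.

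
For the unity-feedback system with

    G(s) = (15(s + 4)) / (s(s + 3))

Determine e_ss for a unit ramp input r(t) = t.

G(s) has one pole at the origin.
This is a Type 1 system. Kv = lim_{s→0} s·G(s) = 60/3 = 20.
e_ss = 1/Kv = 1/(20) = 1/20 ≈ 0.05000.

e_ss = 0.05000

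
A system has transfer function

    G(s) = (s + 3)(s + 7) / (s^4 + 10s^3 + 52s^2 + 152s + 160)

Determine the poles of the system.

The poles are the roots of the denominator s^4 + 10s^3 + 52s^2 + 152s + 160 = 0.
Trying s = -4: the polynomial evaluates to 0, so (s + 4) is a factor.
Dividing out leaves s^3 + 6s^2 + 28s + 40 = 0.
This factors further as (s^2 + 4s + 20)(s + 2) = 0.

s = -2 + 4j, -2 - 4j, -4, -2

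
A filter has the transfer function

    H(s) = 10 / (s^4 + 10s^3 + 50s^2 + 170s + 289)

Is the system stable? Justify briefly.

stable

The denominator s^4 + 10s^3 + 50s^2 + 170s + 289 factors as (s^2 + 8s + 17)(s^2 + 2s + 17), giving poles at s = -4 ± j, -1 ± 4j.
Since all poles lie strictly in the left half-plane, the system is stable.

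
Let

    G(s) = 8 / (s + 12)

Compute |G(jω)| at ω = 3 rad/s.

|G(j3)| ≈ 0.6468

Substitute s = j3: numerator = 8, denominator = 12 + j3.
|G(j3)| = |8| / |12 + j3| = 8 / 12.369 ≈ 0.6468.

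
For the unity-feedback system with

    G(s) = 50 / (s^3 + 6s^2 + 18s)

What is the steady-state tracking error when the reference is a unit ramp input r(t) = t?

G(s) has one pole at the origin.
This is a Type 1 system. Kv = lim_{s→0} s·G(s) = 50/18 = 25/9.
e_ss = 1/Kv = 1/(25/9) = 9/25 ≈ 0.3600.

e_ss = 0.3600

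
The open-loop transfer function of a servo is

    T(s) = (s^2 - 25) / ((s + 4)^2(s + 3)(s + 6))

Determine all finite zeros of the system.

s = 5, -5

Set the numerator to zero: s^2 - 25 = 0.
Factoring: (s - 5)(s + 5) = 0.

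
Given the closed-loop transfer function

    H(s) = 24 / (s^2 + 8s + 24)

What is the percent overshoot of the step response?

Comparing s^2 + 8s + 24 to s^2 + 2ζωₙs + ωₙ²: ωₙ = √24 ≈ 4.899 rad/s and ζ = 8/(2·√24) ≈ 0.8165.
%OS = 100·exp(−πζ/√(1−ζ²)) = 100·exp(−π·0.8165/√(1−0.8165²)) ≈ 1.18%.

%OS ≈ 1.18%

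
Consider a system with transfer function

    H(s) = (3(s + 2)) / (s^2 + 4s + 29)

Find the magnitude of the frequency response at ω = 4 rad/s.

Substitute s = j4: numerator = 6 + j12, denominator = 13 + j16.
|H(j4)| = |6 + j12| / |13 + j16| = 13.416 / 20.616 ≈ 0.6508.

|H(j4)| ≈ 0.6508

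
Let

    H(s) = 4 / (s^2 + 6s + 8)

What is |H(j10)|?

Substitute s = j10: numerator = 4, denominator = -92 + j60.
|H(j10)| = |4| / |-92 + j60| = 4 / 109.84 ≈ 0.03642.

|H(j10)| ≈ 0.03642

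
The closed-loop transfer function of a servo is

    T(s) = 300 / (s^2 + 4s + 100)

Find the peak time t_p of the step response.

t_p ≈ 0.3206 s

Comparing s^2 + 4s + 100 to s^2 + 2ζωₙs + ωₙ²: ωₙ = 10 rad/s and ζ = 4/(2·10) = 0.2.
ζωₙ = 4/2 = 2, so ω_d = ωₙ√(1−ζ²) = √(ωₙ² − (ζωₙ)²) = √(100 − 2²) = √96 ≈ 9.798 rad/s.
t_p = π/ω_d = π/9.798 ≈ 0.3206 s.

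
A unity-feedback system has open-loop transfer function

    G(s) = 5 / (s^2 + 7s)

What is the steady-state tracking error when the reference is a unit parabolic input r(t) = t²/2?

G(s) has one pole at the origin.
This is a Type 1 system; Ka = lim_{s→0} s^2·G(s) = 0, so the steady-state error for a parabola input is infinite.

e_ss = ∞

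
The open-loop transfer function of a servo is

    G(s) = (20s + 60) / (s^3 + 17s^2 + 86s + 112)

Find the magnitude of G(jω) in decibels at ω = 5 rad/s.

Substitute s = j5: numerator = 60 + j100, denominator = -313 + j305.
|G(j5)| = |60 + j100| / |-313 + j305| = 116.62 / 437.03 ≈ 0.2668.
In decibels: 20·log₁₀(0.2668) ≈ -11.5 dB.

|G(j5)|_dB ≈ -11.5 dB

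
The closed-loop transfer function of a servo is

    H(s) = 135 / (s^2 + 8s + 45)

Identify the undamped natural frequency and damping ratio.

Compare the denominator to the standard form s^2 + 2ζωₙs + ωₙ².
ωₙ² = 45, so ωₙ = √45 ≈ 6.708 rad/s.
2ζωₙ = 8, so ζ = 8/(2·√45) ≈ 0.5963.

ωₙ ≈ 6.708 rad/s, ζ ≈ 0.5963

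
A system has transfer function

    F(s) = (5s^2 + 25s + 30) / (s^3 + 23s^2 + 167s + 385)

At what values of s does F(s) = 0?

s = -2, -3

Set the numerator to zero: 5s^2 + 25s + 30 = 0, i.e. 5·(s^2 + 5s + 6) = 0.
Factoring: (s + 2)(s + 3) = 0.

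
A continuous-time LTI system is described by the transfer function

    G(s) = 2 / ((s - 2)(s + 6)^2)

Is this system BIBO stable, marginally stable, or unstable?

The poles can be read from the denominator factors: s = 2, -6, -6.
Since the pole(s) at s = 2 lie in the right half-plane, the system is unstable.

unstable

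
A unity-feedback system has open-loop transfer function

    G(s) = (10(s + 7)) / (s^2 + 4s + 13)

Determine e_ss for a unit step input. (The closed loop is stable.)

e_ss = 0.1566

G(s) has no poles at the origin.
This is a Type 0 system. Kp = lim_{s→0} G(s) = 70/13.
e_ss = 1/(1 + Kp) = 1/(1 + 70/13) = 13/83 ≈ 0.1566.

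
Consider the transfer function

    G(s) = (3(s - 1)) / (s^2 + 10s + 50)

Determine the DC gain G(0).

At s = 0 each factor (s + a) contributes a and each (s^2 + bs + c) contributes c.
G(0) = 3·(-1) / ((50)) = -3/50 = -3/50.

G(0) = -3/50 ≈ -0.06000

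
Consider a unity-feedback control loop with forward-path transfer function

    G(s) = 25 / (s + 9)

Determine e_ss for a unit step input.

e_ss = 0.2647

G(s) has no poles at the origin.
This is a Type 0 system. Kp = lim_{s→0} G(s) = 25/9.
e_ss = 1/(1 + Kp) = 1/(1 + 25/9) = 9/34 ≈ 0.2647.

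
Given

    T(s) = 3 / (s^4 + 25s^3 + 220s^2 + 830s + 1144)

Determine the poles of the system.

s = -5 ± j, -11, -4

The poles are the roots of the denominator s^4 + 25s^3 + 220s^2 + 830s + 1144 = 0.
Trying s = -11: the polynomial evaluates to 0, so (s + 11) is a factor.
Dividing out leaves s^3 + 14s^2 + 66s + 104 = 0.
This factors further as (s^2 + 10s + 26)(s + 4) = 0.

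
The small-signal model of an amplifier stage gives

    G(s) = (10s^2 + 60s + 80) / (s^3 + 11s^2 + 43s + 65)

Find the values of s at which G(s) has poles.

s = -3 + 2j, -3 - 2j, -5

The poles are the roots of the denominator s^3 + 11s^2 + 43s + 65 = 0.
Trying s = -5: the polynomial evaluates to 0, so (s + 5) is a factor.
Dividing out leaves s^2 + 6s + 13 = 0.
The quadratic formula then gives s = -3 ± 2j.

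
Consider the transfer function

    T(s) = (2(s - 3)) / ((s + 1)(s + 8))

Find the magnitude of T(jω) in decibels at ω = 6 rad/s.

|T(j6)|_dB ≈ -13.1 dB

Substitute s = j6: numerator = -6 + j12, denominator = -28 + j54.
|T(j6)| = |-6 + j12| / |-28 + j54| = 13.416 / 60.828 ≈ 0.2206.
In decibels: 20·log₁₀(0.2206) ≈ -13.1 dB.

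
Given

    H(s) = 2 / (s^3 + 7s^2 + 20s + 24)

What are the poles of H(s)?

s = -2 ± 2j, -3

The poles are the roots of the denominator s^3 + 7s^2 + 20s + 24 = 0.
Trying s = -3: the polynomial evaluates to 0, so (s + 3) is a factor.
Dividing out leaves s^2 + 4s + 8 = 0.
The quadratic formula then gives s = -2 ± 2j.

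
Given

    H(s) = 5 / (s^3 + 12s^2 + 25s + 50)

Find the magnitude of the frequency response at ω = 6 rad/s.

|H(j6)| ≈ 0.01290

Substitute s = j6: numerator = 5, denominator = -382 - j66.
|H(j6)| = |5| / |-382 - j66| = 5 / 387.66 ≈ 0.01290.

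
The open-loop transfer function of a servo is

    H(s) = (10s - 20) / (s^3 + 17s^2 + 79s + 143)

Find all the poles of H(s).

The poles are the roots of the denominator s^3 + 17s^2 + 79s + 143 = 0.
Trying s = -11: the polynomial evaluates to 0, so (s + 11) is a factor.
Dividing out leaves s^2 + 6s + 13 = 0.
The quadratic formula then gives s = -3 ± 2j.

s = -3 ± 2j, -11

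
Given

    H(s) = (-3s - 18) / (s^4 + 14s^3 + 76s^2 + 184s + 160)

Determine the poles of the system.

s = -4 ± 2j, -2, -4

The poles are the roots of the denominator s^4 + 14s^3 + 76s^2 + 184s + 160 = 0.
Trying s = -2: the polynomial evaluates to 0, so (s + 2) is a factor.
Dividing out leaves s^3 + 12s^2 + 52s + 80 = 0.
This factors further as (s^2 + 8s + 20)(s + 4) = 0.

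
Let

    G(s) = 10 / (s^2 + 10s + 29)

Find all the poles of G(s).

The poles are the roots of the denominator s^2 + 10s + 29 = 0.
Using the quadratic formula: s = (-10 ± √(-16))/2 = -5 ± 2j.

s = -5 ± 2j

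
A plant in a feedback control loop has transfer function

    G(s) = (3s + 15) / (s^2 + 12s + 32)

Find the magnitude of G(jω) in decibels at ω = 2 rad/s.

|G(j2)|_dB ≈ -7.17 dB

Substitute s = j2: numerator = 15 + j6, denominator = 28 + j24.
|G(j2)| = |15 + j6| / |28 + j24| = 16.155 / 36.878 ≈ 0.4381.
In decibels: 20·log₁₀(0.4381) ≈ -7.17 dB.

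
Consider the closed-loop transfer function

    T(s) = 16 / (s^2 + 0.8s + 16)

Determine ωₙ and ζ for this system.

Compare the denominator to the standard form s^2 + 2ζωₙs + ωₙ².
ωₙ² = 16, so ωₙ = 4 rad/s.
2ζωₙ = 0.8, so ζ = 0.8/(2·4) = 0.1.
With ζ = 0.1 the response is underdamped.

ωₙ = 4 rad/s, ζ = 0.1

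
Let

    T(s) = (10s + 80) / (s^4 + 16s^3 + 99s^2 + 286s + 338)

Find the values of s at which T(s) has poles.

s = -5 + j, -5 - j, -3 + 2j, -3 - 2j

The poles are the roots of the denominator s^4 + 16s^3 + 99s^2 + 286s + 338 = 0.
No real roots exist; factor into two real quadratics: (s^2 + 10s + 26)(s^2 + 6s + 13) = 0.
Each quadratic gives a conjugate pair via the quadratic formula.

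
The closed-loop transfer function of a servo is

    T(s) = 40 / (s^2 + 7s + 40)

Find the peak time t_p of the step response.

Comparing s^2 + 7s + 40 to s^2 + 2ζωₙs + ωₙ²: ωₙ = √40 ≈ 6.325 rad/s and ζ = 7/(2·√40) ≈ 0.5534.
ζωₙ = 7/2 = 3.5, so ω_d = ωₙ√(1−ζ²) = √(ωₙ² − (ζωₙ)²) = √(40 − 3.5²) = √27.75 ≈ 5.268 rad/s.
t_p = π/ω_d = π/5.268 ≈ 0.5964 s.

t_p ≈ 0.5964 s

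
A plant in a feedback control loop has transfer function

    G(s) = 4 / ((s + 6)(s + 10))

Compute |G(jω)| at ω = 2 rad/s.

Substitute s = j2: numerator = 4, denominator = 56 + j32.
|G(j2)| = |4| / |56 + j32| = 4 / 64.498 ≈ 0.06202.

|G(j2)| ≈ 0.06202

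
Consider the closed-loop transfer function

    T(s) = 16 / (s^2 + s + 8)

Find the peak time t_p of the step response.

t_p ≈ 1.128 s

Comparing s^2 + s + 8 to s^2 + 2ζωₙs + ωₙ²: ωₙ = √8 ≈ 2.828 rad/s and ζ = 1/(2·√8) ≈ 0.1768.
ζωₙ = 1/2 = 0.5, so ω_d = ωₙ√(1−ζ²) = √(ωₙ² − (ζωₙ)²) = √(8 − 0.5²) = √7.75 ≈ 2.784 rad/s.
t_p = π/ω_d = π/2.784 ≈ 1.128 s.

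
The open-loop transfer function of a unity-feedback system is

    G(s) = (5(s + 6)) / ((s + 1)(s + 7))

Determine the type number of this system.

Type 0

The denominator has no factor of s at the origin — no free integrator — so this is a Type 0 system.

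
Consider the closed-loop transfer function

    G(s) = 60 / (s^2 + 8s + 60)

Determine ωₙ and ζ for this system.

Compare the denominator to the standard form s^2 + 2ζωₙs + ωₙ².
ωₙ² = 60, so ωₙ = √60 ≈ 7.746 rad/s.
2ζωₙ = 8, so ζ = 8/(2·√60) ≈ 0.5164.
With ζ = 0.5164 the response is underdamped.

ωₙ ≈ 7.746 rad/s, ζ ≈ 0.5164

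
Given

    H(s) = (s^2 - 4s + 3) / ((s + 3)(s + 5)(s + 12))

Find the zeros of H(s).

Set the numerator to zero: s^2 - 4s + 3 = 0.
Factoring: (s - 1)(s - 3) = 0.

s = 1, 3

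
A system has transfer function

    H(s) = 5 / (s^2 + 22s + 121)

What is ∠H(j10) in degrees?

∠H(j10) ≈ -84.55°

At s = j10: numerator = 5, denominator = 21 + j220.
∠H = ∠num − ∠den = 0° − (84.547°) = -84.55°.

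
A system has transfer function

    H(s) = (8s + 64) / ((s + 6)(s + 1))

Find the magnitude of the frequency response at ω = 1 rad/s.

Substitute s = j1: numerator = 64 + j8, denominator = 5 + j7.
|H(j1)| = |64 + j8| / |5 + j7| = 64.498 / 8.6023 ≈ 7.498.

|H(j1)| ≈ 7.498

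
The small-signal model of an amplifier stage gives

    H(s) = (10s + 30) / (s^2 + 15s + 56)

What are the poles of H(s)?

The poles are the roots of the denominator s^2 + 15s + 56 = 0.
Factoring: (s + 7)(s + 8) = 0, so s = -7 and s = -8.

s = -7, -8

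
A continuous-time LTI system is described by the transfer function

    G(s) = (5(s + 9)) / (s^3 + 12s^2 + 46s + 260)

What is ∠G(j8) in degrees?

At s = j8: numerator = 45 + j40, denominator = -508 - j144.
∠G = ∠num − ∠den = 41.634° − (-164.17°) = 205.8°, which wraps to -154.2°.

∠G(j8) ≈ -154.2°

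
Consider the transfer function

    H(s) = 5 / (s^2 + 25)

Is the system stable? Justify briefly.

The poles can be read from the denominator factors: s = 5j, -5j.
Since the simple pole(s) at s = ±5j lie on the jω-axis with none in the right half-plane, the system is marginally stable.

marginally stable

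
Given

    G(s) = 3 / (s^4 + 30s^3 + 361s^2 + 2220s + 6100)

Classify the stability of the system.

stable

The denominator s^4 + 30s^3 + 361s^2 + 2220s + 6100 factors as (s + 10)^2(s^2 + 10s + 61), giving poles at s = -10, -5 + 6j, -5 - 6j, -10.
Since all poles lie strictly in the left half-plane, the system is stable.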